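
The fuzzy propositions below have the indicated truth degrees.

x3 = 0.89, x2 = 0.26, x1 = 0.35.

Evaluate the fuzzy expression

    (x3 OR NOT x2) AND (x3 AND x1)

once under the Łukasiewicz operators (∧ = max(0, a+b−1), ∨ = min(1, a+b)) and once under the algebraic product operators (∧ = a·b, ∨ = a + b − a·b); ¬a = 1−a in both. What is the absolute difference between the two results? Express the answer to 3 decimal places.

0.063

Under Łukasiewicz:
  NOT x2 = 1 − 0.26 = 0.74
  x3 OR NOT x2 = min(1, a+b) on (0.89, 0.74) = 1.00
  x3 AND x1 = max(0, a+b−1) on (0.89, 0.35) = 0.24
  (x3 OR NOT x2) AND (x3 AND x1) = max(0, a+b−1) on (1.00, 0.24) = 0.24
  → value = 0.2400
Under algebraic product:
  NOT x2 = 1 − 0.2600 = 0.7400
  x3 OR NOT x2 = a + b − a·b on (0.8900, 0.7400) = 0.9714
  x3 AND x1 = a·b on (0.8900, 0.3500) = 0.3115
  (x3 OR NOT x2) AND (x3 AND x1) = a·b on (0.9714, 0.3115) = 0.3026
  → value = 0.3026
|0.2400 − 0.3026| = 0.063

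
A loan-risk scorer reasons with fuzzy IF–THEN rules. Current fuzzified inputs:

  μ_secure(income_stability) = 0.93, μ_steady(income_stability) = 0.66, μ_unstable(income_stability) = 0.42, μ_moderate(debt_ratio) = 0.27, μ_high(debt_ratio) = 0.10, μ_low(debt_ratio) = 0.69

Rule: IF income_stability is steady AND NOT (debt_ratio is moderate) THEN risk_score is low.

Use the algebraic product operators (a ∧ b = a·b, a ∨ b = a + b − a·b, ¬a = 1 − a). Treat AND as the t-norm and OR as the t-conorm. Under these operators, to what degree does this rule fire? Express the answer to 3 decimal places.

firing strength: steady=0.66, ¬moderate=1−0.27=0.73; AND[a·b] → w = 0.4818

0.482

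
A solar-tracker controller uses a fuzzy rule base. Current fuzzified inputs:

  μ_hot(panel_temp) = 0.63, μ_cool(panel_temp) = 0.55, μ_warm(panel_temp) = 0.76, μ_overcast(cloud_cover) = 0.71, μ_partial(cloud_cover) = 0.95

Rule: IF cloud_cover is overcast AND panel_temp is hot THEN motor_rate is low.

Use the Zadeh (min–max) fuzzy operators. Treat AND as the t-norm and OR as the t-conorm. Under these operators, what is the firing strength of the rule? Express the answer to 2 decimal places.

0.63

firing strength: overcast=0.71, hot=0.63; AND[min(a, b)] → w = 0.63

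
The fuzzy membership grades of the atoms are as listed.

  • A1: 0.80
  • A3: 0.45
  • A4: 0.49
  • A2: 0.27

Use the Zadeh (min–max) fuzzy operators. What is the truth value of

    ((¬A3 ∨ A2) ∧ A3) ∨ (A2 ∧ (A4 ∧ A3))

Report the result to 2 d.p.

0.45

¬A3 = 1 − 0.45 = 0.55
¬A3 ∨ A2 = max(a, b) on (0.55, 0.27) = 0.55
(¬A3 ∨ A2) ∧ A3 = min(a, b) on (0.55, 0.45) = 0.45
A4 ∧ A3 = min(a, b) on (0.49, 0.45) = 0.45
A2 ∧ (A4 ∧ A3) = min(a, b) on (0.27, 0.45) = 0.27
((¬A3 ∨ A2) ∧ A3) ∨ (A2 ∧ (A4 ∧ A3)) = max(a, b) on (0.45, 0.27) = 0.45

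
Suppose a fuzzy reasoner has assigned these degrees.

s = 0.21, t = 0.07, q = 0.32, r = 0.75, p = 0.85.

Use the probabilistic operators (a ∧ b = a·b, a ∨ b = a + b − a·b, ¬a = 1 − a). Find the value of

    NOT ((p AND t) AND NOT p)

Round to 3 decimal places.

p AND t = a·b on (0.8500, 0.0700) = 0.0595
NOT p = 1 − 0.8500 = 0.1500
(p AND t) AND NOT p = a·b on (0.0595, 0.1500) = 0.0089
NOT ((p AND t) AND NOT p) = 1 − 0.0089 = 0.9911

0.991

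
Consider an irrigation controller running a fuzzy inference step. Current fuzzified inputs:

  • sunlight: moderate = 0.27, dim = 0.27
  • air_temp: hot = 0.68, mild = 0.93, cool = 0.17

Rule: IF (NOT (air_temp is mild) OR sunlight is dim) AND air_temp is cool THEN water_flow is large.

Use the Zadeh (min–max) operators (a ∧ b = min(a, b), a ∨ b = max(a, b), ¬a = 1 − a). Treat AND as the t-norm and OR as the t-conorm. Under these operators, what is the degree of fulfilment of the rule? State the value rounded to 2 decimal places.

0.17

firing strength: (¬mild=1−0.93=0.07 OR dim=0.27) = 0.27; AND[min(a, b)] with cool=0.17 → w = 0.17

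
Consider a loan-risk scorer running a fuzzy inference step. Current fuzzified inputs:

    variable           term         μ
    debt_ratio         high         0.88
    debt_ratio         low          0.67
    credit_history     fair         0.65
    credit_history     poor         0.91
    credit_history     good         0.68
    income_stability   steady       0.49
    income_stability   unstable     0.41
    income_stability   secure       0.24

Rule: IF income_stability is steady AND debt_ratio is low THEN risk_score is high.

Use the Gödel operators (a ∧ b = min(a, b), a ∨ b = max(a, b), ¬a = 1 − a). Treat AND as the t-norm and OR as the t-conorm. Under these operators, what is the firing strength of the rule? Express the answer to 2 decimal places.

0.49

firing strength: steady=0.49, low=0.67; AND[min(a, b)] → w = 0.49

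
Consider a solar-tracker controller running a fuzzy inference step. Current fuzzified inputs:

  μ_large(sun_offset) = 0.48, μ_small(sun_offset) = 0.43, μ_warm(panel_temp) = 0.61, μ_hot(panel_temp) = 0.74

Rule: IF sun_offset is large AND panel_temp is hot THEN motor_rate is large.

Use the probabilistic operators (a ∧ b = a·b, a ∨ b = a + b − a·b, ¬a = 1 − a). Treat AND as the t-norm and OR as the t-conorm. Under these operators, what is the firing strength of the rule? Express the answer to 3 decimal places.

0.355

firing strength: large=0.48, hot=0.74; AND[a·b] → w = 0.3552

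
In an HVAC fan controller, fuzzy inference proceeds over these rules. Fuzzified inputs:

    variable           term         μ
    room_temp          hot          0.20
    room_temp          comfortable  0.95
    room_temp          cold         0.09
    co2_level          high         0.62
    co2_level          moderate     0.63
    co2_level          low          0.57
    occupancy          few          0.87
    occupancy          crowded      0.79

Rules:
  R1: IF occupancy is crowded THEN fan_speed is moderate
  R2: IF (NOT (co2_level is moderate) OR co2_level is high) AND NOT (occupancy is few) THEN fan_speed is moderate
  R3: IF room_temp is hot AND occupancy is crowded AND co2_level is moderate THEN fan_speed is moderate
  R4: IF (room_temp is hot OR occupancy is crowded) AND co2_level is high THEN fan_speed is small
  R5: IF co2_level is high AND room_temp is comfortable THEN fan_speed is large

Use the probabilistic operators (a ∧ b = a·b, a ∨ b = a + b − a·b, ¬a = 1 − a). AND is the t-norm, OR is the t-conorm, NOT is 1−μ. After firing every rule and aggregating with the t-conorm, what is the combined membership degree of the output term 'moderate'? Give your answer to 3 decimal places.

R1: crowded=0.79 → w = 0.7900
R2: (¬moderate=1−0.63=0.37 OR high=0.62) = 0.7606; AND[a·b] with ¬few=1−0.87=0.13 → w = 0.0989
R3: hot=0.20, crowded=0.79, moderate=0.63; AND[a·b] → w = 0.0995
R4: (hot=0.20 OR crowded=0.79) = 0.8320; AND[a·b] with high=0.62 → w = 0.5158
R5: high=0.62, comfortable=0.95; AND[a·b] → w = 0.5890
Rules with consequent 'moderate': {R1, R2, R3} → strengths 0.7900, 0.0989, 0.0995
Aggregate via t-conorm [a + b − a·b]: 0.8296

0.830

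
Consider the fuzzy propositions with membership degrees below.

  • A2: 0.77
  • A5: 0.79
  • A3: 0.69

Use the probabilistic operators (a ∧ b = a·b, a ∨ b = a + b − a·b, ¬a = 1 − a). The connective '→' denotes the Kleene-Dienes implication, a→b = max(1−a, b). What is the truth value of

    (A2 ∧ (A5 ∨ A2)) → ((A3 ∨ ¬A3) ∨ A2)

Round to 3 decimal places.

A5 ∨ A2 = a + b − a·b on (0.7900, 0.7700) = 0.9517
A2 ∧ (A5 ∨ A2) = a·b on (0.7700, 0.9517) = 0.7328
¬A3 = 1 − 0.6900 = 0.3100
A3 ∨ ¬A3 = a + b − a·b on (0.6900, 0.3100) = 0.7861
(A3 ∨ ¬A3) ∨ A2 = a + b − a·b on (0.7861, 0.7700) = 0.9508
(A2 ∧ (A5 ∨ A2)) → ((A3 ∨ ¬A3) ∨ A2)  [Kleene-Dienes: max(1−a, b)] with a=0.7328, b=0.9508 → 0.9508

0.951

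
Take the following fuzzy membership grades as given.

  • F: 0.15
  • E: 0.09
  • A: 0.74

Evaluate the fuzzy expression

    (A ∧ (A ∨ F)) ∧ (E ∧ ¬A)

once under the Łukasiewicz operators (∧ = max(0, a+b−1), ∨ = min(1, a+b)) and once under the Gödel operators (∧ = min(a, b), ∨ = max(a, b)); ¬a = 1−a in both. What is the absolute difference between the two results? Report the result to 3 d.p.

Under Łukasiewicz:
  A ∨ F = min(1, a+b) on (0.74, 0.15) = 0.89
  A ∧ (A ∨ F) = max(0, a+b−1) on (0.74, 0.89) = 0.63
  ¬A = 1 − 0.74 = 0.26
  E ∧ ¬A = max(0, a+b−1) on (0.09, 0.26) = 0.00
  (A ∧ (A ∨ F)) ∧ (E ∧ ¬A) = max(0, a+b−1) on (0.63, 0.00) = 0.00
  → value = 0.0000
Under Gödel:
  A ∨ F = max(a, b) on (0.74, 0.15) = 0.74
  A ∧ (A ∨ F) = min(a, b) on (0.74, 0.74) = 0.74
  ¬A = 1 − 0.74 = 0.26
  E ∧ ¬A = min(a, b) on (0.09, 0.26) = 0.09
  (A ∧ (A ∨ F)) ∧ (E ∧ ¬A) = min(a, b) on (0.74, 0.09) = 0.09
  → value = 0.0900
|0.0000 − 0.0900| = 0.090

0.090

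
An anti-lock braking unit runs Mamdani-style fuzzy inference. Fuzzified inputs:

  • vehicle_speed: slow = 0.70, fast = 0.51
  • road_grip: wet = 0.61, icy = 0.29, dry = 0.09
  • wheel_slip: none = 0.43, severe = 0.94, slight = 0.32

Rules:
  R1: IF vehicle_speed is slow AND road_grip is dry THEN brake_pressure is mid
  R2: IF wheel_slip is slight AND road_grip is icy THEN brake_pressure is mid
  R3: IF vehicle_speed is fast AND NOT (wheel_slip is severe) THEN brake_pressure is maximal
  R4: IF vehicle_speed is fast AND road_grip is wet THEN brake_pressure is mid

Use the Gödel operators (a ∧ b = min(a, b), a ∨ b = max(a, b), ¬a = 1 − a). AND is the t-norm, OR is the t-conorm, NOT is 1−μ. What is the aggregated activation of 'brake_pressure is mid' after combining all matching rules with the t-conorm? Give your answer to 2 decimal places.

0.51

R1: slow=0.70, dry=0.09; AND[min(a, b)] → w = 0.09
R2: slight=0.32, icy=0.29; AND[min(a, b)] → w = 0.29
R3: fast=0.51, ¬severe=1−0.94=0.06; AND[min(a, b)] → w = 0.06
R4: fast=0.51, wet=0.61; AND[min(a, b)] → w = 0.51
Rules with consequent 'mid': {R1, R2, R4} → strengths 0.09, 0.29, 0.51
Aggregate via t-conorm [max(a, b)]: 0.51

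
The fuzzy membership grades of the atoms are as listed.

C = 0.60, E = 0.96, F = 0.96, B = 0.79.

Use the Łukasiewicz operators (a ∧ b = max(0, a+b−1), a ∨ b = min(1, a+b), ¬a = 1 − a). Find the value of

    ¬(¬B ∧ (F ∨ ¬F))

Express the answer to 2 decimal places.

0.79

¬B = 1 − 0.79 = 0.21
¬F = 1 − 0.96 = 0.04
F ∨ ¬F = min(1, a+b) on (0.96, 0.04) = 1.00
¬B ∧ (F ∨ ¬F) = max(0, a+b−1) on (0.21, 1.00) = 0.21
¬(¬B ∧ (F ∨ ¬F)) = 1 − 0.21 = 0.79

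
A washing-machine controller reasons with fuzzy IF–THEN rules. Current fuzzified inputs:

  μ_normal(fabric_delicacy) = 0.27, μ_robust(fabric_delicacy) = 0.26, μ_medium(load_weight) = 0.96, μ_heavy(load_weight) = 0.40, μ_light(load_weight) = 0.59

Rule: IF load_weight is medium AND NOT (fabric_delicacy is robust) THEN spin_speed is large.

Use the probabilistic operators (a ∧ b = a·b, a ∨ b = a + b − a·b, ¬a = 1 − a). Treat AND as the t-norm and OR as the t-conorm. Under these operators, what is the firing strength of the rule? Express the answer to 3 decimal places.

0.710

firing strength: medium=0.96, ¬robust=1−0.26=0.74; AND[a·b] → w = 0.7104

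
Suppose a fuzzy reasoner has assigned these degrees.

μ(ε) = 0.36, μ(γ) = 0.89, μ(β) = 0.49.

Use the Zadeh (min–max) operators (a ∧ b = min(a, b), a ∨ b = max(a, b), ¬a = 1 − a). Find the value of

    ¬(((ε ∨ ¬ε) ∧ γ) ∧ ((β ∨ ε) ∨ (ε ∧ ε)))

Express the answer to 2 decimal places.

0.51

¬ε = 1 − 0.36 = 0.64
ε ∨ ¬ε = max(a, b) on (0.36, 0.64) = 0.64
(ε ∨ ¬ε) ∧ γ = min(a, b) on (0.64, 0.89) = 0.64
β ∨ ε = max(a, b) on (0.49, 0.36) = 0.49
ε ∧ ε = min(a, b) on (0.36, 0.36) = 0.36
(β ∨ ε) ∨ (ε ∧ ε) = max(a, b) on (0.49, 0.36) = 0.49
((ε ∨ ¬ε) ∧ γ) ∧ ((β ∨ ε) ∨ (ε ∧ ε)) = min(a, b) on (0.64, 0.49) = 0.49
¬(((ε ∨ ¬ε) ∧ γ) ∧ ((β ∨ ε) ∨ (ε ∧ ε))) = 1 − 0.49 = 0.51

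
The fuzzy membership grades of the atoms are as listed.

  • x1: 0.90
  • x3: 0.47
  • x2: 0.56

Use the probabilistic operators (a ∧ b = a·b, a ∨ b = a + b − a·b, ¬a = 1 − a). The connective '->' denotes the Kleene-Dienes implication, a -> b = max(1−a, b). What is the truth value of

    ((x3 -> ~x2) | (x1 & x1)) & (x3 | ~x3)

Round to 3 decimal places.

~x2 = 1 − 0.5600 = 0.4400
x3 -> ~x2  [Kleene-Dienes: max(1−a, b)] with a=0.4700, b=0.4400 → 0.5300
x1 & x1 = a·b on (0.9000, 0.9000) = 0.8100
(x3 -> ~x2) | (x1 & x1) = a + b − a·b on (0.5300, 0.8100) = 0.9107
~x3 = 1 − 0.4700 = 0.5300
x3 | ~x3 = a + b − a·b on (0.4700, 0.5300) = 0.7509
((x3 -> ~x2) | (x1 & x1)) & (x3 | ~x3) = a·b on (0.9107, 0.7509) = 0.6838

0.684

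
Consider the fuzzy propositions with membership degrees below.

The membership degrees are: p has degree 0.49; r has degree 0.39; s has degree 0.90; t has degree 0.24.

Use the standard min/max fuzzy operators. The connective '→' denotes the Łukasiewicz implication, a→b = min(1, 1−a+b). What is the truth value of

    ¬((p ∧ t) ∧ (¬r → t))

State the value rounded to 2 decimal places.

p ∧ t = min(a, b) on (0.49, 0.24) = 0.24
¬r = 1 − 0.39 = 0.61
¬r → t  [Łukasiewicz: min(1, 1−a+b)] with a=0.61, b=0.24 → 0.63
(p ∧ t) ∧ (¬r → t) = min(a, b) on (0.24, 0.63) = 0.24
¬((p ∧ t) ∧ (¬r → t)) = 1 − 0.24 = 0.76

0.76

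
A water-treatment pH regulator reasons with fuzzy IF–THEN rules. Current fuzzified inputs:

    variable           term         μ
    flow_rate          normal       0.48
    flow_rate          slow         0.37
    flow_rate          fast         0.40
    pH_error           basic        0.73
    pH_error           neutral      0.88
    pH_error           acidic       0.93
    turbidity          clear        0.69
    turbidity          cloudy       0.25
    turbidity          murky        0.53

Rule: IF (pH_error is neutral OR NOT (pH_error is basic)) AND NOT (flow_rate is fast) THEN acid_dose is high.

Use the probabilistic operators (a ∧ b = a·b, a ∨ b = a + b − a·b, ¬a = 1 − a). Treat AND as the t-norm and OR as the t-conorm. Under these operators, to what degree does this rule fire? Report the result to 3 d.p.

firing strength: (neutral=0.88 OR ¬basic=1−0.73=0.27) = 0.9124; AND[a·b] with ¬fast=1−0.40=0.60 → w = 0.5474

0.547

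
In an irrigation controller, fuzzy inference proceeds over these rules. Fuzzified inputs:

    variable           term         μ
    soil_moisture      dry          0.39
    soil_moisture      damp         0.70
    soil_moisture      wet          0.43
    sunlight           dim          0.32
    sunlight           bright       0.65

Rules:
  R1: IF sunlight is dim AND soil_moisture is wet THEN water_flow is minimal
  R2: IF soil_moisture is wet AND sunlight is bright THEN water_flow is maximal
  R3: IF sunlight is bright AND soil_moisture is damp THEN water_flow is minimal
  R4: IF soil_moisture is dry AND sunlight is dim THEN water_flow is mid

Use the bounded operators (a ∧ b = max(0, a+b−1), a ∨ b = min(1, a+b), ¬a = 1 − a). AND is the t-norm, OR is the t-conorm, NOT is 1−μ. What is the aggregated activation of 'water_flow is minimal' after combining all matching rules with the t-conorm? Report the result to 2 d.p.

0.35

R1: dim=0.32, wet=0.43; AND[max(0, a+b−1)] → w = 0.00
R2: wet=0.43, bright=0.65; AND[max(0, a+b−1)] → w = 0.08
R3: bright=0.65, damp=0.70; AND[max(0, a+b−1)] → w = 0.35
R4: dry=0.39, dim=0.32; AND[max(0, a+b−1)] → w = 0.00
Rules with consequent 'minimal': {R1, R3} → strengths 0.00, 0.35
Aggregate via t-conorm [min(1, a+b)]: 0.35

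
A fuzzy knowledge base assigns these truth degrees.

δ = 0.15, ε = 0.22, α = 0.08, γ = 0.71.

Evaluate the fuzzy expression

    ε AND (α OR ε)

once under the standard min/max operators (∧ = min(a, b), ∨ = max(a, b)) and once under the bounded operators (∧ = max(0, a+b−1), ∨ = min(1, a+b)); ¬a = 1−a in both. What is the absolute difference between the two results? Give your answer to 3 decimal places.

0.220

Under standard min/max:
  α OR ε = max(a, b) on (0.08, 0.22) = 0.22
  ε AND (α OR ε) = min(a, b) on (0.22, 0.22) = 0.22
  → value = 0.2200
Under bounded:
  α OR ε = min(1, a+b) on (0.08, 0.22) = 0.30
  ε AND (α OR ε) = max(0, a+b−1) on (0.22, 0.30) = 0.00
  → value = 0.0000
|0.2200 − 0.0000| = 0.220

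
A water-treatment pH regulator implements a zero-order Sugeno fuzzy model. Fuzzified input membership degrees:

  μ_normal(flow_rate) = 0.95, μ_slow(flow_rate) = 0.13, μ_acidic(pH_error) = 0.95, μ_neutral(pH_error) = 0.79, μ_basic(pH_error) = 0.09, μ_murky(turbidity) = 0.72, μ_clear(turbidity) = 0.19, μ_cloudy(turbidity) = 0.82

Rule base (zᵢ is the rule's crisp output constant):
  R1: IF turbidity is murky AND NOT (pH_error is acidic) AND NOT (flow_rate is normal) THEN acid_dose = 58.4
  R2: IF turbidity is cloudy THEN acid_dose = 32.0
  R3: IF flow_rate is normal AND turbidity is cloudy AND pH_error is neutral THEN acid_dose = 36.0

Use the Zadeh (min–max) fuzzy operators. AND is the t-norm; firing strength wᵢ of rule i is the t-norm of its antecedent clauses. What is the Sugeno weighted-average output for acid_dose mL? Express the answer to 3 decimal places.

R1 (z=58.4): murky=0.72, ¬acidic=1−0.95=0.05, ¬normal=1−0.95=0.05; AND[min(a, b)] → w = 0.05
R2 (z=32.0): cloudy=0.82 → w = 0.82
R3 (z=36.0): normal=0.95, cloudy=0.82, neutral=0.79; AND[min(a, b)] → w = 0.79
Weighted average = (0.05·58.4 + 0.82·32.0 + 0.79·36.0) / (0.05 + 0.82 + 0.79)
  = 57.6000 / 1.6600 = 34.699

34.699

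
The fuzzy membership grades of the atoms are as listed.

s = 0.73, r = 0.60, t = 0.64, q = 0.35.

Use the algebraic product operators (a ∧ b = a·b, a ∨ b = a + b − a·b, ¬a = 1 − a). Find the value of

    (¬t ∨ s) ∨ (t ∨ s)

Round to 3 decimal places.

0.983

¬t = 1 − 0.6400 = 0.3600
¬t ∨ s = a + b − a·b on (0.3600, 0.7300) = 0.8272
t ∨ s = a + b − a·b on (0.6400, 0.7300) = 0.9028
(¬t ∨ s) ∨ (t ∨ s) = a + b − a·b on (0.8272, 0.9028) = 0.9832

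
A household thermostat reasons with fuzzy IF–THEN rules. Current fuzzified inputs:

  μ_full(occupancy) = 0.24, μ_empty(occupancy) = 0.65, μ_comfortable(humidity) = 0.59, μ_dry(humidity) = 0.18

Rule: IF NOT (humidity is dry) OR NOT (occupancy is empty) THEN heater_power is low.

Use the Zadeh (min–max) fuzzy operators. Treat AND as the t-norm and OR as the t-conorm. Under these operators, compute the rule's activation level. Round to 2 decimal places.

0.82

firing strength: ¬dry=1−0.18=0.82, ¬empty=1−0.65=0.35; OR[max(a, b)] → w = 0.82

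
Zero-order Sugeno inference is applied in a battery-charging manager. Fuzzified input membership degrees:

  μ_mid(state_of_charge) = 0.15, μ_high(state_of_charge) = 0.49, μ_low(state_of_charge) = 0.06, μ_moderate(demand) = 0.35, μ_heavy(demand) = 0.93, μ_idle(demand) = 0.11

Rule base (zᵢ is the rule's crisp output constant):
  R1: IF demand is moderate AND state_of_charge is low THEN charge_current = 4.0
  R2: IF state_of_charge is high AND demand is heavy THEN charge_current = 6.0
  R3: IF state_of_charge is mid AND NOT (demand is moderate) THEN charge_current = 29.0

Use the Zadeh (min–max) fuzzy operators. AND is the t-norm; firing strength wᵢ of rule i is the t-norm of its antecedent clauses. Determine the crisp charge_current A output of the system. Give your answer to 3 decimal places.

R1 (z=4.0): moderate=0.35, low=0.06; AND[min(a, b)] → w = 0.06
R2 (z=6.0): high=0.49, heavy=0.93; AND[min(a, b)] → w = 0.49
R3 (z=29.0): mid=0.15, ¬moderate=1−0.35=0.65; AND[min(a, b)] → w = 0.15
Weighted average = (0.06·4.0 + 0.49·6.0 + 0.15·29.0) / (0.06 + 0.49 + 0.15)
  = 7.5300 / 0.7000 = 10.757

10.757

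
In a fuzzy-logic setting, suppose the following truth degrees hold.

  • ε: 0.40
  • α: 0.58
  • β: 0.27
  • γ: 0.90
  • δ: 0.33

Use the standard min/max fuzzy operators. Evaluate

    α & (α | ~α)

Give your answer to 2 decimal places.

0.58

~α = 1 − 0.58 = 0.42
α | ~α = max(a, b) on (0.58, 0.42) = 0.58
α & (α | ~α) = min(a, b) on (0.58, 0.58) = 0.58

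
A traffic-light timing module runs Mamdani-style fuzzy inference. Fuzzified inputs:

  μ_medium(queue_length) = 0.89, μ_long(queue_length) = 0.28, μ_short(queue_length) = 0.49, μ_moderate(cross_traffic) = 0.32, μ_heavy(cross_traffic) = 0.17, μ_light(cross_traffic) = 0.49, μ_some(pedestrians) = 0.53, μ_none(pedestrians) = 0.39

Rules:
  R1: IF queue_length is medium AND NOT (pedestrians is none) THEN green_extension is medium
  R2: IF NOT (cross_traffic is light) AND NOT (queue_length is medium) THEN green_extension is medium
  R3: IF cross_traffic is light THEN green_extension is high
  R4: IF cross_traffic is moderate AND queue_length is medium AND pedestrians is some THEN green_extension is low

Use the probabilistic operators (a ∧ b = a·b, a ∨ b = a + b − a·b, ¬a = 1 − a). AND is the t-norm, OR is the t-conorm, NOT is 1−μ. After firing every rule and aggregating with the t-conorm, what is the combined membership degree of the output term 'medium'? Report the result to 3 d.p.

R1: medium=0.89, ¬none=1−0.39=0.61; AND[a·b] → w = 0.5429
R2: ¬light=1−0.49=0.51, ¬medium=1−0.89=0.11; AND[a·b] → w = 0.0561
R3: light=0.49 → w = 0.4900
R4: moderate=0.32, medium=0.89, some=0.53; AND[a·b] → w = 0.1509
Rules with consequent 'medium': {R1, R2} → strengths 0.5429, 0.0561
Aggregate via t-conorm [a + b − a·b]: 0.5685

0.569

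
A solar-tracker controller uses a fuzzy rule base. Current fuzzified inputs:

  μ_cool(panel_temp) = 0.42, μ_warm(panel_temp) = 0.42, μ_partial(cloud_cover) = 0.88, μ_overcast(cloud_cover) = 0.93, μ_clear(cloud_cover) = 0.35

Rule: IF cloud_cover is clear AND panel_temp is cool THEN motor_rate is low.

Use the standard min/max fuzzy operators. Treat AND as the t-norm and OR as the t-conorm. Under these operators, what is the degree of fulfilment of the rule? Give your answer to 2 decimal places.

firing strength: clear=0.35, cool=0.42; AND[min(a, b)] → w = 0.35

0.35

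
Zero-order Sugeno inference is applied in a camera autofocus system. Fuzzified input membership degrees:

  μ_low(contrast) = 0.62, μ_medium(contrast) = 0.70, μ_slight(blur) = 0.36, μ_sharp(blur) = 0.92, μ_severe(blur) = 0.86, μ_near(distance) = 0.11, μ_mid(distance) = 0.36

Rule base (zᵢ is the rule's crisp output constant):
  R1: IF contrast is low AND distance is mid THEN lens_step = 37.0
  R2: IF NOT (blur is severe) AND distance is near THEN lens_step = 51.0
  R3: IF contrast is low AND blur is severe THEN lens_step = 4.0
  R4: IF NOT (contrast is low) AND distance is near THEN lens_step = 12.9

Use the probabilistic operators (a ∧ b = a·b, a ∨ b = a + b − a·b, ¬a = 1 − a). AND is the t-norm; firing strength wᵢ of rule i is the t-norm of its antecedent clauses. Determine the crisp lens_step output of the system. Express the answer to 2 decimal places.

14.40

R1 (z=37.0): low=0.62, mid=0.36; AND[a·b] → w = 0.2232
R2 (z=51.0): ¬severe=1−0.86=0.14, near=0.11; AND[a·b] → w = 0.0154
R3 (z=4.0): low=0.62, severe=0.86; AND[a·b] → w = 0.5332
R4 (z=12.9): ¬low=1−0.62=0.38, near=0.11; AND[a·b] → w = 0.0418
Weighted average = (0.2232·37.0 + 0.0154·51.0 + 0.5332·4.0 + 0.0418·12.9) / (0.2232 + 0.0154 + 0.5332 + 0.0418)
  = 11.7158 / 0.8136 = 14.40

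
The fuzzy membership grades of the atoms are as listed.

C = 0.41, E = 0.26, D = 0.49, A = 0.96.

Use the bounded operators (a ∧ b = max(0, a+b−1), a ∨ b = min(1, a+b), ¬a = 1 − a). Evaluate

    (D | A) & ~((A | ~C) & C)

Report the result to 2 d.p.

0.59

D | A = min(1, a+b) on (0.49, 0.96) = 1.00
~C = 1 − 0.41 = 0.59
A | ~C = min(1, a+b) on (0.96, 0.59) = 1.00
(A | ~C) & C = max(0, a+b−1) on (1.00, 0.41) = 0.41
~((A | ~C) & C) = 1 − 0.41 = 0.59
(D | A) & ~((A | ~C) & C) = max(0, a+b−1) on (1.00, 0.59) = 0.59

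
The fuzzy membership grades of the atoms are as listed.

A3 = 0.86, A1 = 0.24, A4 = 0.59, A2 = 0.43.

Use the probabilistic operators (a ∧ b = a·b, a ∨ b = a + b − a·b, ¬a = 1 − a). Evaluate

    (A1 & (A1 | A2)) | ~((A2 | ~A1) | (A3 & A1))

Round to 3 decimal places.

A1 | A2 = a + b − a·b on (0.2400, 0.4300) = 0.5668
A1 & (A1 | A2) = a·b on (0.2400, 0.5668) = 0.1360
~A1 = 1 − 0.2400 = 0.7600
A2 | ~A1 = a + b − a·b on (0.4300, 0.7600) = 0.8632
A3 & A1 = a·b on (0.8600, 0.2400) = 0.2064
(A2 | ~A1) | (A3 & A1) = a + b − a·b on (0.8632, 0.2064) = 0.8914
~((A2 | ~A1) | (A3 & A1)) = 1 − 0.8914 = 0.1086
(A1 & (A1 | A2)) | ~((A2 | ~A1) | (A3 & A1)) = a + b − a·b on (0.1360, 0.1086) = 0.2298

0.230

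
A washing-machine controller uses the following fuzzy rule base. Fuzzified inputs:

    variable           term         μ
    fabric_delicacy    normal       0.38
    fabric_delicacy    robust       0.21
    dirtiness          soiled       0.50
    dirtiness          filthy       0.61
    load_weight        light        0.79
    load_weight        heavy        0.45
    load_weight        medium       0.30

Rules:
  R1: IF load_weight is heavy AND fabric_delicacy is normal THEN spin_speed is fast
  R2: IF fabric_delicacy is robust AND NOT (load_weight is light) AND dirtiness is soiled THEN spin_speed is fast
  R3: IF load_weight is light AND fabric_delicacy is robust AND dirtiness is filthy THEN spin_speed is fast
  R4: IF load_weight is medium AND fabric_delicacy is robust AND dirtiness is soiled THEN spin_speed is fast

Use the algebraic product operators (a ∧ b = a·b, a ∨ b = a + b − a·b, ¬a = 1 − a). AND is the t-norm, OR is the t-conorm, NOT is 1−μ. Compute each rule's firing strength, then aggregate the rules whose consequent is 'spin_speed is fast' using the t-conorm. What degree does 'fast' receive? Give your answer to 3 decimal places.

0.294

R1: heavy=0.45, normal=0.38; AND[a·b] → w = 0.1710
R2: robust=0.21, ¬light=1−0.79=0.21, soiled=0.50; AND[a·b] → w = 0.0220
R3: light=0.79, robust=0.21, filthy=0.61; AND[a·b] → w = 0.1012
R4: medium=0.30, robust=0.21, soiled=0.50; AND[a·b] → w = 0.0315
Rules with consequent 'fast': {R1, R2, R3, R4} → strengths 0.1710, 0.0220, 0.1012, 0.0315
Aggregate via t-conorm [a + b − a·b]: 0.2943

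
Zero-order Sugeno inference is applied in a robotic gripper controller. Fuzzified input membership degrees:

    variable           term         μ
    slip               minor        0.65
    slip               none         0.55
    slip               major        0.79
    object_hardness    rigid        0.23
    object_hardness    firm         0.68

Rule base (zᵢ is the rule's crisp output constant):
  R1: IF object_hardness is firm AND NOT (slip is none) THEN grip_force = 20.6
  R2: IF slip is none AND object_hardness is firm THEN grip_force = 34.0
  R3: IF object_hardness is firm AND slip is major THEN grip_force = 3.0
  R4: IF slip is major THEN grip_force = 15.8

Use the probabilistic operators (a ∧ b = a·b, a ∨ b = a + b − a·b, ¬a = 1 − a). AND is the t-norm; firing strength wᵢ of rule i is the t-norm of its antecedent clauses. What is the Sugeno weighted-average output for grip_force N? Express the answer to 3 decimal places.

16.497

R1 (z=20.6): firm=0.68, ¬none=1−0.55=0.45; AND[a·b] → w = 0.3060
R2 (z=34.0): none=0.55, firm=0.68; AND[a·b] → w = 0.3740
R3 (z=3.0): firm=0.68, major=0.79; AND[a·b] → w = 0.5372
R4 (z=15.8): major=0.79 → w = 0.7900
Weighted average = (0.3060·20.6 + 0.3740·34.0 + 0.5372·3.0 + 0.7900·15.8) / (0.3060 + 0.3740 + 0.5372 + 0.7900)
  = 33.1132 / 2.0072 = 16.497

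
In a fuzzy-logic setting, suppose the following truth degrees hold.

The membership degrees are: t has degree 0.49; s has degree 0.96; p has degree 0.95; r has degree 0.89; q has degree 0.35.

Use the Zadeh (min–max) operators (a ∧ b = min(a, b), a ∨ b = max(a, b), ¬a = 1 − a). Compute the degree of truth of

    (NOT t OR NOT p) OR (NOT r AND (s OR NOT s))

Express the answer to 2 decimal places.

NOT t = 1 − 0.49 = 0.51
NOT p = 1 − 0.95 = 0.05
NOT t OR NOT p = max(a, b) on (0.51, 0.05) = 0.51
NOT r = 1 − 0.89 = 0.11
NOT s = 1 − 0.96 = 0.04
s OR NOT s = max(a, b) on (0.96, 0.04) = 0.96
NOT r AND (s OR NOT s) = min(a, b) on (0.11, 0.96) = 0.11
(NOT t OR NOT p) OR (NOT r AND (s OR NOT s)) = max(a, b) on (0.51, 0.11) = 0.51

0.51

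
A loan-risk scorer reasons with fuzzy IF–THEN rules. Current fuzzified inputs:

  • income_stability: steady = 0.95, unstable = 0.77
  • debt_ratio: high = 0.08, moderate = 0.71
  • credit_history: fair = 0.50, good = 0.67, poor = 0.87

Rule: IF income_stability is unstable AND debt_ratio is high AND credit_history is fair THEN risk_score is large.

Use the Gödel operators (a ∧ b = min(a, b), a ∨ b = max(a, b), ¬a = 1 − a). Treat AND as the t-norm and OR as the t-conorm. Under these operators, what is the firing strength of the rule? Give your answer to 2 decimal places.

firing strength: unstable=0.77, high=0.08, fair=0.50; AND[min(a, b)] → w = 0.08

0.08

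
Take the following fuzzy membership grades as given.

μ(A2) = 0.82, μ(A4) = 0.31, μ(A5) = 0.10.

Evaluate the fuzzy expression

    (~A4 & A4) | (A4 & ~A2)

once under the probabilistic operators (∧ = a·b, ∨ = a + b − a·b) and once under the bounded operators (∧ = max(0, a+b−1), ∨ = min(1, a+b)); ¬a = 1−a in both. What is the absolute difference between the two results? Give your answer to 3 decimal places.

Under probabilistic:
  ~A4 = 1 − 0.3100 = 0.6900
  ~A4 & A4 = a·b on (0.6900, 0.3100) = 0.2139
  ~A2 = 1 − 0.8200 = 0.1800
  A4 & ~A2 = a·b on (0.3100, 0.1800) = 0.0558
  (~A4 & A4) | (A4 & ~A2) = a + b − a·b on (0.2139, 0.0558) = 0.2578
  → value = 0.2578
Under bounded:
  ~A4 = 1 − 0.31 = 0.69
  ~A4 & A4 = max(0, a+b−1) on (0.69, 0.31) = 0.00
  ~A2 = 1 − 0.82 = 0.18
  A4 & ~A2 = max(0, a+b−1) on (0.31, 0.18) = 0.00
  (~A4 & A4) | (A4 & ~A2) = min(1, a+b) on (0.00, 0.00) = 0.00
  → value = 0.0000
|0.2578 − 0.0000| = 0.258

0.258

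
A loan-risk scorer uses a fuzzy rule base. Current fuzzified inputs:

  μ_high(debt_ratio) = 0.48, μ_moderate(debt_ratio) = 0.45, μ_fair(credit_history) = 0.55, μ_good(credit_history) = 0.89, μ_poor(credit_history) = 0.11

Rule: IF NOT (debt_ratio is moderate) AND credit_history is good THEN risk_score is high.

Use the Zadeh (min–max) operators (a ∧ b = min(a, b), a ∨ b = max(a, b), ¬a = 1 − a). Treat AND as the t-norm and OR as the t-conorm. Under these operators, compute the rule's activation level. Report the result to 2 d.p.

firing strength: ¬moderate=1−0.45=0.55, good=0.89; AND[min(a, b)] → w = 0.55

0.55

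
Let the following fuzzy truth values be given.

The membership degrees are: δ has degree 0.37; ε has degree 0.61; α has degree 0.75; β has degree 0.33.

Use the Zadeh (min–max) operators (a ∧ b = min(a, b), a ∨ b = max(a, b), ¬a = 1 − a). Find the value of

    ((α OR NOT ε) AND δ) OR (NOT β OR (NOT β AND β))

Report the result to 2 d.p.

NOT ε = 1 − 0.61 = 0.39
α OR NOT ε = max(a, b) on (0.75, 0.39) = 0.75
(α OR NOT ε) AND δ = min(a, b) on (0.75, 0.37) = 0.37
NOT β = 1 − 0.33 = 0.67
NOT β = 1 − 0.33 = 0.67
NOT β AND β = min(a, b) on (0.67, 0.33) = 0.33
NOT β OR (NOT β AND β) = max(a, b) on (0.67, 0.33) = 0.67
((α OR NOT ε) AND δ) OR (NOT β OR (NOT β AND β)) = max(a, b) on (0.37, 0.67) = 0.67

0.67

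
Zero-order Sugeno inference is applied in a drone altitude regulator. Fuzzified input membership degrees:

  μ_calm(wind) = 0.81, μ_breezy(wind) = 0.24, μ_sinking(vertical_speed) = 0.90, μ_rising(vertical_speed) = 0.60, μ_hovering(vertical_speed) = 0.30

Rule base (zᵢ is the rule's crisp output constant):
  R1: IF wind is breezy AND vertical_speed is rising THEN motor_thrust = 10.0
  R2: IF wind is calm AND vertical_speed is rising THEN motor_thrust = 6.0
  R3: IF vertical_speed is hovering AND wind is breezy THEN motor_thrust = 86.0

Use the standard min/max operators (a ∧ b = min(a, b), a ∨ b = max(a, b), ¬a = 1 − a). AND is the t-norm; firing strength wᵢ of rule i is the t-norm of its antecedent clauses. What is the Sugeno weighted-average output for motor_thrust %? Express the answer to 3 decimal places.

R1 (z=10.0): breezy=0.24, rising=0.60; AND[min(a, b)] → w = 0.24
R2 (z=6.0): calm=0.81, rising=0.60; AND[min(a, b)] → w = 0.60
R3 (z=86.0): hovering=0.30, breezy=0.24; AND[min(a, b)] → w = 0.24
Weighted average = (0.24·10.0 + 0.60·6.0 + 0.24·86.0) / (0.24 + 0.60 + 0.24)
  = 26.6400 / 1.0800 = 24.667

24.667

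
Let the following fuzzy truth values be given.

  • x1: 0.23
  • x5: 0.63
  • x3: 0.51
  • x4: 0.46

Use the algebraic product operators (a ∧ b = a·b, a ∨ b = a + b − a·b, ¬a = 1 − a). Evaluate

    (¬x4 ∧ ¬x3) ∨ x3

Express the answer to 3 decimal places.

0.640

¬x4 = 1 − 0.4600 = 0.5400
¬x3 = 1 − 0.5100 = 0.4900
¬x4 ∧ ¬x3 = a·b on (0.5400, 0.4900) = 0.2646
(¬x4 ∧ ¬x3) ∨ x3 = a + b − a·b on (0.2646, 0.5100) = 0.6397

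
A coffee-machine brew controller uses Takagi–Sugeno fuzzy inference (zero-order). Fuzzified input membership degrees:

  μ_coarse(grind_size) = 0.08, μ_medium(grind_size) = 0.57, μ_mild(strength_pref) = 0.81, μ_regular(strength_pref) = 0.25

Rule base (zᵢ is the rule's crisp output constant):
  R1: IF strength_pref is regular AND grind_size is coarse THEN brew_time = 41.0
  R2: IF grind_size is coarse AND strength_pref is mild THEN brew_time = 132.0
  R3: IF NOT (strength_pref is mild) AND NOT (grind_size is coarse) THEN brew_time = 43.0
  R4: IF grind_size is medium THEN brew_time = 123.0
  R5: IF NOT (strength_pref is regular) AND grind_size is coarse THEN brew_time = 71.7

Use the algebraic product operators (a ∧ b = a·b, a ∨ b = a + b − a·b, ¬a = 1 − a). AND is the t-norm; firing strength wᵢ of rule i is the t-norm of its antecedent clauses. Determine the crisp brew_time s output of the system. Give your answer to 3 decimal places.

R1 (z=41.0): regular=0.25, coarse=0.08; AND[a·b] → w = 0.0200
R2 (z=132.0): coarse=0.08, mild=0.81; AND[a·b] → w = 0.0648
R3 (z=43.0): ¬mild=1−0.81=0.19, ¬coarse=1−0.08=0.92; AND[a·b] → w = 0.1748
R4 (z=123.0): medium=0.57 → w = 0.5700
R5 (z=71.7): ¬regular=1−0.25=0.75, coarse=0.08; AND[a·b] → w = 0.0600
Weighted average = (0.0200·41.0 + 0.0648·132.0 + 0.1748·43.0 + 0.5700·123.0 + 0.0600·71.7) / (0.0200 + 0.0648 + 0.1748 + 0.5700 + 0.0600)
  = 91.3020 / 0.8896 = 102.633

102.633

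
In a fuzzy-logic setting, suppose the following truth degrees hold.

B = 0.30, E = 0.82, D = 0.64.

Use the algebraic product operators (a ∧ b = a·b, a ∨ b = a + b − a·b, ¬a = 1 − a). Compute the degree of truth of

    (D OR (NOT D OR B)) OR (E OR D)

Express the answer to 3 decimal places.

NOT D = 1 − 0.6400 = 0.3600
NOT D OR B = a + b − a·b on (0.3600, 0.3000) = 0.5520
D OR (NOT D OR B) = a + b − a·b on (0.6400, 0.5520) = 0.8387
E OR D = a + b − a·b on (0.8200, 0.6400) = 0.9352
(D OR (NOT D OR B)) OR (E OR D) = a + b − a·b on (0.8387, 0.9352) = 0.9895

0.990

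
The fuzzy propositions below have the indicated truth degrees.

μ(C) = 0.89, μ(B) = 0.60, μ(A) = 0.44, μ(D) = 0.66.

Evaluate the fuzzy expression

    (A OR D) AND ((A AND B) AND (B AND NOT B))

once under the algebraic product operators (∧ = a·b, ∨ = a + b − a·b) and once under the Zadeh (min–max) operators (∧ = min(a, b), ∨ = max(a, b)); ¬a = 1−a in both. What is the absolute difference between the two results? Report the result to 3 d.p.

0.349

Under algebraic product:
  A OR D = a + b − a·b on (0.4400, 0.6600) = 0.8096
  A AND B = a·b on (0.4400, 0.6000) = 0.2640
  NOT B = 1 − 0.6000 = 0.4000
  B AND NOT B = a·b on (0.6000, 0.4000) = 0.2400
  (A AND B) AND (B AND NOT B) = a·b on (0.2640, 0.2400) = 0.0634
  (A OR D) AND ((A AND B) AND (B AND NOT B)) = a·b on (0.8096, 0.0634) = 0.0513
  → value = 0.0513
Under Zadeh (min–max):
  A OR D = max(a, b) on (0.44, 0.66) = 0.66
  A AND B = min(a, b) on (0.44, 0.60) = 0.44
  NOT B = 1 − 0.60 = 0.40
  B AND NOT B = min(a, b) on (0.60, 0.40) = 0.40
  (A AND B) AND (B AND NOT B) = min(a, b) on (0.44, 0.40) = 0.40
  (A OR D) AND ((A AND B) AND (B AND NOT B)) = min(a, b) on (0.66, 0.40) = 0.40
  → value = 0.4000
|0.0513 − 0.4000| = 0.349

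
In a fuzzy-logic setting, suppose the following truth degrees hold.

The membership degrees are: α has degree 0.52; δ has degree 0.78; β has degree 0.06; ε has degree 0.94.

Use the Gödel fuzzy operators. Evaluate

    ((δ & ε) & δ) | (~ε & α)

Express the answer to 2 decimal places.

0.78

δ & ε = min(a, b) on (0.78, 0.94) = 0.78
(δ & ε) & δ = min(a, b) on (0.78, 0.78) = 0.78
~ε = 1 − 0.94 = 0.06
~ε & α = min(a, b) on (0.06, 0.52) = 0.06
((δ & ε) & δ) | (~ε & α) = max(a, b) on (0.78, 0.06) = 0.78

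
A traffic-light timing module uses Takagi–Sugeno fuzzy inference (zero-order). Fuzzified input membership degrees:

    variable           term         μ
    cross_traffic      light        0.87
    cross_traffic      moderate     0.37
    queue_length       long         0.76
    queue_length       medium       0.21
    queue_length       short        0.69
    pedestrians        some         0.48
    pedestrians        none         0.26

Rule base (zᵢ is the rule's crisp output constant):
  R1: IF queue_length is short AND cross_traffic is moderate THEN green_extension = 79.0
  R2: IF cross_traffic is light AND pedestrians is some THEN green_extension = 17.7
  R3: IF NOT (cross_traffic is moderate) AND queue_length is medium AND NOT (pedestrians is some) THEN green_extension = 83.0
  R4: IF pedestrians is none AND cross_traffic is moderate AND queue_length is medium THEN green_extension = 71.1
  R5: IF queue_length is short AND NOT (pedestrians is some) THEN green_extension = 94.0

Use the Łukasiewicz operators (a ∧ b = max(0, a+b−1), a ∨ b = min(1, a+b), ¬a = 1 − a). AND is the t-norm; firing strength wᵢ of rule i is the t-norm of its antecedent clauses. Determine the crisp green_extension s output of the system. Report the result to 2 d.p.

49.48

R1 (z=79.0): short=0.69, moderate=0.37; AND[max(0, a+b−1)] → w = 0.06
R2 (z=17.7): light=0.87, some=0.48; AND[max(0, a+b−1)] → w = 0.35
R3 (z=83.0): ¬moderate=1−0.37=0.63, medium=0.21, ¬some=1−0.48=0.52; AND[max(0, a+b−1)] → w = 0.00
R4 (z=71.1): none=0.26, moderate=0.37, medium=0.21; AND[max(0, a+b−1)] → w = 0.00
R5 (z=94.0): short=0.69, ¬some=1−0.48=0.52; AND[max(0, a+b−1)] → w = 0.21
Weighted average = (0.06·79.0 + 0.35·17.7 + 0.00·83.0 + 0.00·71.1 + 0.21·94.0) / (0.06 + 0.35 + 0.00 + 0.00 + 0.21)
  = 30.6750 / 0.6200 = 49.48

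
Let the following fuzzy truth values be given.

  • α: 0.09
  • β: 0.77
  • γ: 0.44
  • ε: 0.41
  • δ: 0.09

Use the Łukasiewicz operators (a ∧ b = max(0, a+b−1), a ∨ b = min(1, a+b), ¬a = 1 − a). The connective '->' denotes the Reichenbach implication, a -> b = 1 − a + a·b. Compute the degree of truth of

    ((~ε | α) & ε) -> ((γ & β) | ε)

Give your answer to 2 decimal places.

0.97

~ε = 1 − 0.41 = 0.59
~ε | α = min(1, a+b) on (0.59, 0.09) = 0.68
(~ε | α) & ε = max(0, a+b−1) on (0.68, 0.41) = 0.09
γ & β = max(0, a+b−1) on (0.44, 0.77) = 0.21
(γ & β) | ε = min(1, a+b) on (0.21, 0.41) = 0.62
((~ε | α) & ε) -> ((γ & β) | ε)  [Reichenbach: 1 − a + a·b] with a=0.09, b=0.62 → 0.97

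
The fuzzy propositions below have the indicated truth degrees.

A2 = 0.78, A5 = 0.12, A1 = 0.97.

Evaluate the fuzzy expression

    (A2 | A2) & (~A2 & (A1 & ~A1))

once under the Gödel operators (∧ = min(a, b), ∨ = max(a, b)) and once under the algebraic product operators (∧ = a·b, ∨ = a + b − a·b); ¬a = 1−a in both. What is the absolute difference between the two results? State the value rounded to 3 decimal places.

Under Gödel:
  A2 | A2 = max(a, b) on (0.78, 0.78) = 0.78
  ~A2 = 1 − 0.78 = 0.22
  ~A1 = 1 − 0.97 = 0.03
  A1 & ~A1 = min(a, b) on (0.97, 0.03) = 0.03
  ~A2 & (A1 & ~A1) = min(a, b) on (0.22, 0.03) = 0.03
  (A2 | A2) & (~A2 & (A1 & ~A1)) = min(a, b) on (0.78, 0.03) = 0.03
  → value = 0.0300
Under algebraic product:
  A2 | A2 = a + b − a·b on (0.7800, 0.7800) = 0.9516
  ~A2 = 1 − 0.7800 = 0.2200
  ~A1 = 1 − 0.9700 = 0.0300
  A1 & ~A1 = a·b on (0.9700, 0.0300) = 0.0291
  ~A2 & (A1 & ~A1) = a·b on (0.2200, 0.0291) = 0.0064
  (A2 | A2) & (~A2 & (A1 & ~A1)) = a·b on (0.9516, 0.0064) = 0.0061
  → value = 0.0061
|0.0300 − 0.0061| = 0.024

0.024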